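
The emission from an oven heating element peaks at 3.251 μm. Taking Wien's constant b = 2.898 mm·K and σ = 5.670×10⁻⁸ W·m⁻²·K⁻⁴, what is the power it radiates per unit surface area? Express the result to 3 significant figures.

Wien's law: T = b/λ_max = 2.898×10⁻³/3.251×10⁻⁶ = 891.418 K.
Then I = σT⁴ = 5.670×10⁻⁸×(891.418)⁴ = 3.58×10⁴ W/m².

I ≈ 3.58×10⁴ W/m²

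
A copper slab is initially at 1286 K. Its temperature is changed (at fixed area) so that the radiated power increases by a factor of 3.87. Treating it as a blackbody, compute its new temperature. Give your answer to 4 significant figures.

T₂ ≈ 1804 K

P ∝ T⁴, so T₂/T₁ = (P₂/P₁)^(1/4) = (3.87)^(1/4) = 1.40258.
T₂ = 1286 × 1.40258 = 1804 K.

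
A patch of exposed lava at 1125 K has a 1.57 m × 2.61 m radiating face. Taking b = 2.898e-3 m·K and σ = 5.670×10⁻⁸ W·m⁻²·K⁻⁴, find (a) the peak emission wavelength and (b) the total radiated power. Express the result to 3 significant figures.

(a) λ_max = b/T = 2.898×10⁻³/1125 = 2.576×10⁻⁶ m = 2.58 μm.
Area A = 1.57 × 2.61 = 4.0977 m².
(b) P = σAT⁴ = 5.670×10⁻⁸×4.0977×(1125)⁴ = 3.72×10⁵ W.

λ_max ≈ 2.58 μm; P ≈ 3.72×10⁵ W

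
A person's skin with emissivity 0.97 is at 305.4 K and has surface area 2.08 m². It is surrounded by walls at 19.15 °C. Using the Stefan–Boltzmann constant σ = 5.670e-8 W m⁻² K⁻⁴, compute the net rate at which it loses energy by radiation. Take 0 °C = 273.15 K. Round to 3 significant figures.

Net loss ≈ 160 W

Surroundings: T = 19.15 °C + 273.15 = 292.30 K.
Area A = 2.08 m².
Net radiated power P_net = εσA(T⁴ − T₀⁴) = 0.97×5.670×10⁻⁸×2.08×(305.4⁴ − 292.30⁴).
T⁴ − T₀⁴ = 8.69914×10⁹ − 7.29987×10⁹ = 1.39927×10⁹ K⁴, so P_net = 160 W.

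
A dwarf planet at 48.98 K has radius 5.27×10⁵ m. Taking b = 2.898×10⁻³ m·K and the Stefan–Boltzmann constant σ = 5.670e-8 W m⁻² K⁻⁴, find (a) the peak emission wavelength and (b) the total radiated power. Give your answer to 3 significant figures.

(a) λ_max = b/T = 2.898×10⁻³/48.98 = 5.917×10⁻⁵ m = 59.2 μm.
Surface area A = 4πR² = 4π(5.27×10⁵ m)² = 3.49005×10¹² m².
(b) P = σAT⁴ = 5.670×10⁻⁸×3.49005×10¹²×(48.98)⁴ = 1.14×10¹² W.

λ_max ≈ 59.2 μm; P ≈ 1.14×10¹² W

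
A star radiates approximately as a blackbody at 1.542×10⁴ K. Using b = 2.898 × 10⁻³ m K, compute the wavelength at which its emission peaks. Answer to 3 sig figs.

Wien's displacement law: λ_max = b/T = (2.898×10⁻³ m·K)/(1.542×10⁴ K) = 1.879×10⁻⁷ m.
That is 188 nm, in the ultraviolet range.

λ_max ≈ 188 nm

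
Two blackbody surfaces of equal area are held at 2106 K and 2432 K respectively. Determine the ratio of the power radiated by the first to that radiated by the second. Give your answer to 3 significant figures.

P₁/P₂ ≈ 0.562

With equal areas, P₁/P₂ = (T₁/T₂)⁴ = (2106/2432)⁴ = 0.562.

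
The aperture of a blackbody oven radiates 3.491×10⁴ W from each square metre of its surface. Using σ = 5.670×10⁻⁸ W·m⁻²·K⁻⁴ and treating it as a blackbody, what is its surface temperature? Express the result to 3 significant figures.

T ≈ 886 K

I = σT⁴, so T = (I/σ)^(1/4) = (3.491×10⁴/(5.670×10⁻⁸))^(1/4) = 886 K.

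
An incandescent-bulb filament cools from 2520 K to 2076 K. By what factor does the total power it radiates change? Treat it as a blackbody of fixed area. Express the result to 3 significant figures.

P₂/P₁ ≈ 0.461

P ∝ T⁴, so P₂/P₁ = (T₂/T₁)⁴ = (2076/2520)⁴ = (0.823810)⁴ = 0.461.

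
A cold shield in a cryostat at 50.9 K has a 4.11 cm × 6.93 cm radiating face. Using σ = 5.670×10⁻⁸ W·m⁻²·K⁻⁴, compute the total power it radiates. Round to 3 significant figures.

P ≈ 1.08×10⁻³ W

Area A = 0.0411 × 0.0693 = 2.84823×10⁻³ m².
P = σAT⁴ = 5.670×10⁻⁸ × 2.84823×10⁻³ × (50.9)⁴ = 1.08×10⁻³ W.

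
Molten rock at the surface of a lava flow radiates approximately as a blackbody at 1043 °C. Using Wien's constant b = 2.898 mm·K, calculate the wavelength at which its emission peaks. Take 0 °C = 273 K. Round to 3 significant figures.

T = 1043 °C + 273 = 1316 K.
Wien's displacement law: λ_max = b/T = (2.898×10⁻³ m·K)/(1316 K) = 2.202×10⁻⁶ m.
That is 2.20×10³ nm, in the infrared range.

λ_max ≈ 2.20×10³ nm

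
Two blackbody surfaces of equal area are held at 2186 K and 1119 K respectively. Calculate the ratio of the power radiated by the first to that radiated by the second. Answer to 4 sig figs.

With equal areas, P₁/P₂ = (T₁/T₂)⁴ = (2186/1119)⁴ = 14.56.

P₁/P₂ ≈ 14.56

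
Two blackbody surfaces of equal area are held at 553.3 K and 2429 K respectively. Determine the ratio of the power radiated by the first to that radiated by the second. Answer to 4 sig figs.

With equal areas, P₁/P₂ = (T₁/T₂)⁴ = (553.3/2429)⁴ = 2.692×10⁻³.

P₁/P₂ ≈ 2.692×10⁻³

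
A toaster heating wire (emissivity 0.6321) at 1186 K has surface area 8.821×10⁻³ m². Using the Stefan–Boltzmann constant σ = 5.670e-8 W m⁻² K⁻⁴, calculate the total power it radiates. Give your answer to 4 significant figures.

Area A = 8.821×10⁻³ m².
P = εσAT⁴ = 0.6321 × 5.670×10⁻⁸ × 8.821×10⁻³ × (1186)⁴ = 625.5 W.

P ≈ 625.5 W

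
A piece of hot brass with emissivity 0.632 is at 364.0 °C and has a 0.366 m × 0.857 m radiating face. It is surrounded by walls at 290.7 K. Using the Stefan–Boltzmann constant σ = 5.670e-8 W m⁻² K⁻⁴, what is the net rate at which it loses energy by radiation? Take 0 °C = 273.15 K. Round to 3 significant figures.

Net loss ≈ 1.77×10³ W

T = 364.0 °C + 273.15 = 637.15 K.
Area A = 0.366 × 0.857 = 0.313662 m².
Net radiated power P_net = εσA(T⁴ − T₀⁴) = 0.632×5.670×10⁻⁸×0.313662×(637.15⁴ − 290.7⁴).
T⁴ − T₀⁴ = 1.64804×10¹¹ − 7.14135×10⁹ = 1.57663×10¹¹ K⁴, so P_net = 1.77×10³ W.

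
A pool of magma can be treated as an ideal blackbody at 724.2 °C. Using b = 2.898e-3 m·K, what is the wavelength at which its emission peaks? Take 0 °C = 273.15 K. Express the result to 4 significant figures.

T = 724.2 °C + 273.15 = 997.35 K.
Wien's displacement law: λ_max = b/T = (2.898×10⁻³ m·K)/(997.35 K) = 2.9057×10⁻⁶ m.
That is 2906 nm, in the infrared range.

λ_max ≈ 2906 nm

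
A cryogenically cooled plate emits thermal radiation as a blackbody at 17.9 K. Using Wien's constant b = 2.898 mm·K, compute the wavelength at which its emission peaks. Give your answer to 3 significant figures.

Wien's displacement law: λ_max = b/T = (2.898×10⁻³ m·K)/(17.9 K) = 1.619×10⁻⁴ m.
That is 0.162 mm, in the infrared range.

λ_max ≈ 0.162 mm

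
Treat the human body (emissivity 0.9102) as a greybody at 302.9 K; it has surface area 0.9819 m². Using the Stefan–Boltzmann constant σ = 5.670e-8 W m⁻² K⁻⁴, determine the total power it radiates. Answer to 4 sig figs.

P ≈ 426.6 W

Area A = 0.9819 m².
P = εσAT⁴ = 0.9102 × 5.670×10⁻⁸ × 0.9819 × (302.9)⁴ = 426.6 W.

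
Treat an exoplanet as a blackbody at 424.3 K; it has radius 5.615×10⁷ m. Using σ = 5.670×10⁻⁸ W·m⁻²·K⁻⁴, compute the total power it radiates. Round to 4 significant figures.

P ≈ 7.281×10¹⁹ W

Surface area A = 4πR² = 4π(5.615×10⁷ m)² = 3.96195×10¹⁶ m².
P = σAT⁴ = 5.670×10⁻⁸ × 3.96195×10¹⁶ × (424.3)⁴ = 7.281×10¹⁹ W.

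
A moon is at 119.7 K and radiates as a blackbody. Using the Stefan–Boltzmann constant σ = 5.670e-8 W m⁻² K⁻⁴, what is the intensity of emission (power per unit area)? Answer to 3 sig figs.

Stefan–Boltzmann: I = σT⁴ = 5.670×10⁻⁸ × (119.7)⁴ = 11.6 W/m².

I ≈ 11.6 W/m²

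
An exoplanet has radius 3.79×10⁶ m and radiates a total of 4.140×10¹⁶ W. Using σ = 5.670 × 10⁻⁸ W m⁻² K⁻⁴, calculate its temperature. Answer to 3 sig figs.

T ≈ 252 K

Surface area A = 4πR² = 4π(3.79×10⁶ m)² = 1.80505×10¹⁴ m².
P = σAT⁴ ⇒ T = (P/(σA))^(1/4) = (4.140×10¹⁶/(5.670×10⁻⁸×1.80505×10¹⁴))^(1/4) = 252 K.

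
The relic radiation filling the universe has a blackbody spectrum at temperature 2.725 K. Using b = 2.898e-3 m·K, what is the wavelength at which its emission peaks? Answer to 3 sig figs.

λ_max ≈ 1.06 mm

Wien's displacement law: λ_max = b/T = (2.898×10⁻³ m·K)/(2.725 K) = 1.063×10⁻³ m.
That is 1.06 mm, in the microwave range.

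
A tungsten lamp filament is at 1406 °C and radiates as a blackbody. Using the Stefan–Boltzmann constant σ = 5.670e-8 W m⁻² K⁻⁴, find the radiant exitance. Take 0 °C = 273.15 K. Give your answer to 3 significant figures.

T = 1406 °C + 273.15 = 1679.15 K.
Stefan–Boltzmann: I = σT⁴ = 5.670×10⁻⁸ × (1679.15)⁴ = 4.51×10⁵ W/m².

I ≈ 4.51×10⁵ W/m²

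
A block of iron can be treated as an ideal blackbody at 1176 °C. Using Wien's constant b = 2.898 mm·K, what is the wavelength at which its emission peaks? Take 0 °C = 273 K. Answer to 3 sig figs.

T = 1176 °C + 273 = 1449 K.
Wien's displacement law: λ_max = b/T = (2.898×10⁻³ m·K)/(1449 K) = 2.000×10⁻⁶ m.
That is 2.00 μm, in the infrared range.

λ_max ≈ 2.00 μm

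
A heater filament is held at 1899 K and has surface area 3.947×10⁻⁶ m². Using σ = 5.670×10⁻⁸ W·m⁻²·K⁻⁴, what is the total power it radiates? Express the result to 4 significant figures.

P ≈ 2.910 W

Area A = 3.947×10⁻⁶ m².
P = σAT⁴ = 5.670×10⁻⁸ × 3.947×10⁻⁶ × (1899)⁴ = 2.910 W.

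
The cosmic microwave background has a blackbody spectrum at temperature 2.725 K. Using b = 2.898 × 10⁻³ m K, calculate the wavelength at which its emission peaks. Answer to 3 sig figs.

Wien's displacement law: λ_max = b/T = (2.898×10⁻³ m·K)/(2.725 K) = 1.063×10⁻³ m.
That is 1.06 mm, in the microwave range.

λ_max ≈ 1.06 mm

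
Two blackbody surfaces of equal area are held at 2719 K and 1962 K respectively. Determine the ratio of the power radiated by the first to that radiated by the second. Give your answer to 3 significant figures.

With equal areas, P₁/P₂ = (T₁/T₂)⁴ = (2719/1962)⁴ = 3.69.

P₁/P₂ ≈ 3.69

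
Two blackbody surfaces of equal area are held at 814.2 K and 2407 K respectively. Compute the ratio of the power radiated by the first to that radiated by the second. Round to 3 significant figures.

With equal areas, P₁/P₂ = (T₁/T₂)⁴ = (814.2/2407)⁴ = 0.0131.

P₁/P₂ ≈ 0.0131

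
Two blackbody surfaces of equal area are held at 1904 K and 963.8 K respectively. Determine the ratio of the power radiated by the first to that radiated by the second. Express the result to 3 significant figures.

P₁/P₂ ≈ 15.2

With equal areas, P₁/P₂ = (T₁/T₂)⁴ = (1904/963.8)⁴ = 15.2.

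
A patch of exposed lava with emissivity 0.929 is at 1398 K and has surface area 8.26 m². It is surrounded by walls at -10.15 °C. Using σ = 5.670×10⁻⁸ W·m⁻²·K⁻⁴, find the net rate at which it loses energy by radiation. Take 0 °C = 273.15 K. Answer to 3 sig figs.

Surroundings: T = -10.15 °C + 273.15 = 263.00 K.
Area A = 8.26 m².
Net radiated power P_net = εσA(T⁴ − T₀⁴) = 0.929×5.670×10⁻⁸×8.26×(1398⁴ − 263.00⁴).
T⁴ − T₀⁴ = 3.81969×10¹² − 4.78435×10⁹ = 3.81491×10¹² K⁴, so P_net = 1.66×10⁶ W.

Net loss ≈ 1.66×10⁶ W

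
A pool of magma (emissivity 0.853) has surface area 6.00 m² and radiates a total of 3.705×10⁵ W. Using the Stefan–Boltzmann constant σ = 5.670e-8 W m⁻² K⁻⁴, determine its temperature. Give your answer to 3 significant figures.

T ≈ 1.06×10³ K

Area A = 6.00 m².
P = εσAT⁴ ⇒ T = (P/(εσA))^(1/4) = (3.705×10⁵/(0.853×5.670×10⁻⁸×6.00))^(1/4) = 1.06×10³ K.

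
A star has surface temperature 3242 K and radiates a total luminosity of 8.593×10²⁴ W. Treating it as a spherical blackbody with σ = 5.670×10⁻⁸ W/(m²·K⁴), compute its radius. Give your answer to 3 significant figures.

R ≈ 3.30×10⁸ m

L = 4πR²σT⁴ ⇒ R = √(L/(4πσT⁴)).
σT⁴ = 6.26376×10⁶ W/m², so R = √(8.593×10²⁴/(4π×6.26376×10⁶)) = 3.30×10⁸ m.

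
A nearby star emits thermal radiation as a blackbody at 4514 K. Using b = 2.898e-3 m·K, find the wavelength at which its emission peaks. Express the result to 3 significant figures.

λ_max ≈ 0.642 μm

Wien's displacement law: λ_max = b/T = (2.898×10⁻³ m·K)/(4514 K) = 6.420×10⁻⁷ m.
That is 0.642 μm, in the visible range.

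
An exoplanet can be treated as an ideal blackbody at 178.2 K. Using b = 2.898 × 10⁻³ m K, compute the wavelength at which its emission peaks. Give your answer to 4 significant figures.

Wien's displacement law: λ_max = b/T = (2.898×10⁻³ m·K)/(178.2 K) = 1.6263×10⁻⁵ m.
That is 16.26 μm, in the infrared range.

λ_max ≈ 16.26 μm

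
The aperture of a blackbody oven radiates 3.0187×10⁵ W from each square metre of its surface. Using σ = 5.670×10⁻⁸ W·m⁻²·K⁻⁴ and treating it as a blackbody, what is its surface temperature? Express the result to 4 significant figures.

I = σT⁴, so T = (I/σ)^(1/4) = (3.0187×10⁵/(5.670×10⁻⁸))^(1/4) = 1519 K.

T ≈ 1519 K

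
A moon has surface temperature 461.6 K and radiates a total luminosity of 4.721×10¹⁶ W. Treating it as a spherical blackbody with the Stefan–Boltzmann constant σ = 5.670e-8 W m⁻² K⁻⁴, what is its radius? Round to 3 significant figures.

L = 4πR²σT⁴ ⇒ R = √(L/(4πσT⁴)).
σT⁴ = 2574.22 W/m², so R = √(4.721×10¹⁶/(4π×2574.22)) = 1.21×10⁶ m.

R ≈ 1.21×10⁶ m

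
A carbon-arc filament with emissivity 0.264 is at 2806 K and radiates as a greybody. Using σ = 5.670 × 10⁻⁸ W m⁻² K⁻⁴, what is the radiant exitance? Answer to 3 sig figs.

Stefan–Boltzmann: I = εσT⁴ = 0.264 × 5.670×10⁻⁸ × (2806)⁴ = 9.28×10⁵ W/m².

I ≈ 9.28×10⁵ W/m²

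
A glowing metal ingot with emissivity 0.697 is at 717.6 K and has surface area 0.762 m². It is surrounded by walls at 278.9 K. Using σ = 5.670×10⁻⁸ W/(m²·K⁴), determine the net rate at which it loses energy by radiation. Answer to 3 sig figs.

Area A = 0.762 m².
Net radiated power P_net = εσA(T⁴ − T₀⁴) = 0.697×5.670×10⁻⁸×0.762×(717.6⁴ − 278.9⁴).
T⁴ − T₀⁴ = 2.65173×10¹¹ − 6.05054×10⁹ = 2.59122×10¹¹ K⁴, so P_net = 7.80×10³ W.

Net loss ≈ 7.80×10³ W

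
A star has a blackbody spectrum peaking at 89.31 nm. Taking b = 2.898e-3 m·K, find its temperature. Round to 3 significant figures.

T ≈ 3.24×10⁴ K

Wien's law gives T = b/λ_max = (2.898×10⁻³ m·K)/(8.931×10⁻⁸ m) = 3.24×10⁴ K.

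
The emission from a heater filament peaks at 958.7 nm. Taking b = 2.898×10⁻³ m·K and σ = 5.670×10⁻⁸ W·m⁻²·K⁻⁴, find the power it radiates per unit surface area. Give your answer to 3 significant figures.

I ≈ 4.73×10⁶ W/m²

Wien's law: T = b/λ_max = 2.898×10⁻³/9.587×10⁻⁷ = 3022.84 K.
Then I = σT⁴ = 5.670×10⁻⁸×(3022.84)⁴ = 4.73×10⁶ W/m².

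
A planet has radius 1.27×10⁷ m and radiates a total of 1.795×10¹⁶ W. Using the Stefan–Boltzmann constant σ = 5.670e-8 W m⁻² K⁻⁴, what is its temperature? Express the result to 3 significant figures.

T ≈ 112 K

Surface area A = 4πR² = 4π(1.27×10⁷ m)² = 2.02683×10¹⁵ m².
P = σAT⁴ ⇒ T = (P/(σA))^(1/4) = (1.795×10¹⁶/(5.670×10⁻⁸×2.02683×10¹⁵))^(1/4) = 112 K.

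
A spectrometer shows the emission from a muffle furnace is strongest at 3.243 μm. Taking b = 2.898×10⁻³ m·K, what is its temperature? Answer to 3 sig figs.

Wien's law gives T = b/λ_max = (2.898×10⁻³ m·K)/(3.243×10⁻⁶ m) = 894 K.

T ≈ 894 K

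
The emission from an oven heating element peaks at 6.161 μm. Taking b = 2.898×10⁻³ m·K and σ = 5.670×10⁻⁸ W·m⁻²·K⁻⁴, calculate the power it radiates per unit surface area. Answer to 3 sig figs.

Wien's law: T = b/λ_max = 2.898×10⁻³/6.161×10⁻⁶ = 470.378 K.
Then I = σT⁴ = 5.670×10⁻⁸×(470.378)⁴ = 2.78×10³ W/m².

I ≈ 2.78×10³ W/m²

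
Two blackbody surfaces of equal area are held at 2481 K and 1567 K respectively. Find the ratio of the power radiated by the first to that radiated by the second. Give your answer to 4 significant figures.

With equal areas, P₁/P₂ = (T₁/T₂)⁴ = (2481/1567)⁴ = 6.284.

P₁/P₂ ≈ 6.284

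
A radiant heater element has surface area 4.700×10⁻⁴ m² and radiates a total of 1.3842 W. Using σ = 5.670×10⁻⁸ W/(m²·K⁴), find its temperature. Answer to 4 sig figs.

Area A = 4.700×10⁻⁴ m².
P = σAT⁴ ⇒ T = (P/(σA))^(1/4) = (1.3842/(5.670×10⁻⁸×4.700×10⁻⁴))^(1/4) = 477.4 K.

T ≈ 477.4 K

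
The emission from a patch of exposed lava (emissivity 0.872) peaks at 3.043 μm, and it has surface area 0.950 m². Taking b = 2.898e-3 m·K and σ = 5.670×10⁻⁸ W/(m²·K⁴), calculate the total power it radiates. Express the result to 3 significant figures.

Wien's law: T = b/λ_max = 2.898×10⁻³/3.043×10⁻⁶ = 952.350 K.
Area A = 0.950 m².
Then P = εσAT⁴ = 0.872×5.670×10⁻⁸×0.950×(952.350)⁴ = 3.86×10⁴ W.

P ≈ 3.86×10⁴ W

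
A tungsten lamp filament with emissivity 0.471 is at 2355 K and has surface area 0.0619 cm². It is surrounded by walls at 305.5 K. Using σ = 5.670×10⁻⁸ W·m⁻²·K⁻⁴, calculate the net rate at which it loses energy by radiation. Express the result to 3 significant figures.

Net loss ≈ 5.08 W

Area A = 0.0619 cm² = 6.19×10⁻⁶ m².
Net radiated power P_net = εσA(T⁴ − T₀⁴) = 0.471×5.670×10⁻⁸×6.19×10⁻⁶×(2355⁴ − 305.5⁴).
T⁴ − T₀⁴ = 3.07584×10¹³ − 8.71054×10⁹ = 3.07497×10¹³ K⁴, so P_net = 5.08 W.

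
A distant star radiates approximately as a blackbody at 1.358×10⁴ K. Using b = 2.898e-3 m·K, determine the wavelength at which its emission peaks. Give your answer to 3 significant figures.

Wien's displacement law: λ_max = b/T = (2.898×10⁻³ m·K)/(1.358×10⁴ K) = 2.134×10⁻⁷ m.
That is 213 nm, in the ultraviolet range.

λ_max ≈ 213 nm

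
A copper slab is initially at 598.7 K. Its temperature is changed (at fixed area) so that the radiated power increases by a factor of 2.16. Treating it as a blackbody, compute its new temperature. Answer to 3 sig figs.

P ∝ T⁴, so T₂/T₁ = (P₂/P₁)^(1/4) = (2.16)^(1/4) = 1.21231.
T₂ = 598.7 × 1.21231 = 726 K.

T₂ ≈ 726 K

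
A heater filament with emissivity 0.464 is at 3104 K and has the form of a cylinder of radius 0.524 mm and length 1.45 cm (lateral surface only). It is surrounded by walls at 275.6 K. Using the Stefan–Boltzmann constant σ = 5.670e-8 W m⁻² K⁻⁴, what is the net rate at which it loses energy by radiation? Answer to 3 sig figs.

Net loss ≈ 117 W

Lateral area A = 2πrL = 2π×5.24×10⁻⁴×0.0145 = 4.77396×10⁻⁵ m².
Net radiated power P_net = εσA(T⁴ − T₀⁴) = 0.464×5.670×10⁻⁸×4.77396×10⁻⁵×(3104⁴ − 275.6⁴).
T⁴ − T₀⁴ = 9.28297×10¹³ − 5.76922×10⁹ = 9.28239×10¹³ K⁴, so P_net = 117 W.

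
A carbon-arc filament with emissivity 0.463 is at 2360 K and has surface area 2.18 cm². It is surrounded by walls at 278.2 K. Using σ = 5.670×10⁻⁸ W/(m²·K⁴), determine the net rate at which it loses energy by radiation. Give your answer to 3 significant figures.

Net loss ≈ 177 W

Area A = 2.18 cm² = 2.18×10⁻⁴ m².
Net radiated power P_net = εσA(T⁴ − T₀⁴) = 0.463×5.670×10⁻⁸×2.18×10⁻⁴×(2360⁴ − 278.2⁴).
T⁴ − T₀⁴ = 3.10204×10¹³ − 5.99002×10⁹ = 3.10144×10¹³ K⁴, so P_net = 177 W.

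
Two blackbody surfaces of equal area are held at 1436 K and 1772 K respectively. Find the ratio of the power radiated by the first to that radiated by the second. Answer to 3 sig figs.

P₁/P₂ ≈ 0.431

With equal areas, P₁/P₂ = (T₁/T₂)⁴ = (1436/1772)⁴ = 0.431.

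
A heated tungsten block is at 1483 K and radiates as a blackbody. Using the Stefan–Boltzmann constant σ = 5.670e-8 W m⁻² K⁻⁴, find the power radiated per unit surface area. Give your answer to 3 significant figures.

I ≈ 2.74×10⁵ W/m²

Stefan–Boltzmann: I = σT⁴ = 5.670×10⁻⁸ × (1483)⁴ = 2.74×10⁵ W/m².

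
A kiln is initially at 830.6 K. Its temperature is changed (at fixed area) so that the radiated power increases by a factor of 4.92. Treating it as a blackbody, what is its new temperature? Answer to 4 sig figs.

T₂ ≈ 1237 K

P ∝ T⁴, so T₂/T₁ = (P₂/P₁)^(1/4) = (4.92)^(1/4) = 1.48933.
T₂ = 830.6 × 1.48933 = 1237 K.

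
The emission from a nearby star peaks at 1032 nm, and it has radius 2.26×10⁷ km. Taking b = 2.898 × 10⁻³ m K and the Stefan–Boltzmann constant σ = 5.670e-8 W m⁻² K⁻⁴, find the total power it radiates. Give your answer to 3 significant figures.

P ≈ 2.26×10²⁸ W

Wien's law: T = b/λ_max = 2.898×10⁻³/1.032×10⁻⁶ = 2808.14 K.
Surface area A = 4πR² = 4π(2.26×10¹⁰ m)² = 6.41840×10²¹ m².
Then P = σAT⁴ = 5.670×10⁻⁸×6.41840×10²¹×(2808.14)⁴ = 2.26×10²⁸ W.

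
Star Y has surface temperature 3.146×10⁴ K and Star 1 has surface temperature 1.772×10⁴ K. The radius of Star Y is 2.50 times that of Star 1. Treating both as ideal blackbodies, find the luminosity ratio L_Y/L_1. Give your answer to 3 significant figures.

L_Y/L_1 ≈ 62.1

L ∝ R²T⁴, so L_Y/L_1 = (R_Y/R_1)²(T_Y/T_1)⁴ = (2.50)² × (3.146×10⁴/1.772×10⁴)⁴ = 6.25 × 9.93528 = 62.1.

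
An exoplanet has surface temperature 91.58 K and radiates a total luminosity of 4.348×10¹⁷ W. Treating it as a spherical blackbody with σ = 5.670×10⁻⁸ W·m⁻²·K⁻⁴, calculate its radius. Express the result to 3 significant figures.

L = 4πR²σT⁴ ⇒ R = √(L/(4πσT⁴)).
σT⁴ = 3.98828 W/m², so R = √(4.348×10¹⁷/(4π×3.98828)) = 9.31×10⁷ m.

R ≈ 9.31×10⁷ m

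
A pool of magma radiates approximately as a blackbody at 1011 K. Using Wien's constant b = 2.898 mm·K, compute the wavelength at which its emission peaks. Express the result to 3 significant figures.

Wien's displacement law: λ_max = b/T = (2.898×10⁻³ m·K)/(1011 K) = 2.866×10⁻⁶ m.
That is 2.87 μm, in the infrared range.

λ_max ≈ 2.87 μm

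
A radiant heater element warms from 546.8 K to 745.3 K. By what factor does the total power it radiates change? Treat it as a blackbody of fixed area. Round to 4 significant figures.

P₂/P₁ ≈ 3.452

P ∝ T⁴, so P₂/P₁ = (T₂/T₁)⁴ = (745.3/546.8)⁴ = (1.36302)⁴ = 3.452.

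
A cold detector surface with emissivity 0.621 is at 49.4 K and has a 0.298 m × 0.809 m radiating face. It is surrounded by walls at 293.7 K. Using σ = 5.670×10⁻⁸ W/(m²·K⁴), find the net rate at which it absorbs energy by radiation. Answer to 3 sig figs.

Area A = 0.298 × 0.809 = 0.241082 m².
Net radiated power P_net = εσA(T⁴ − T₀⁴) = 0.621×5.670×10⁻⁸×0.241082×(49.4⁴ − 293.7⁴).
T⁴ − T₀⁴ = 5.95536×10⁶ − 7.44073×10⁹ = -7.43477×10⁹ K⁴, so P_net = -63.1 W — negative, meaning a net gain of 63.1 W.

Net gain ≈ 63.1 W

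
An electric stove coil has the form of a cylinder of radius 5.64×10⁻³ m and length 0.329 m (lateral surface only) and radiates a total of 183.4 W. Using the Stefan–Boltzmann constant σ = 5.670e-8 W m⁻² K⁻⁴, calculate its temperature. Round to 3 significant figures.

Lateral area A = 2πrL = 2π×5.64×10⁻³×0.329 = 0.0116588 m².
P = σAT⁴ ⇒ T = (P/(σA))^(1/4) = (183.4/(5.670×10⁻⁸×0.0116588))^(1/4) = 726 K.

T ≈ 726 K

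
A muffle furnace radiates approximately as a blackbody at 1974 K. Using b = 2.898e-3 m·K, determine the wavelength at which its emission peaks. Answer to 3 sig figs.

λ_max ≈ 1.47×10³ nm

Wien's displacement law: λ_max = b/T = (2.898×10⁻³ m·K)/(1974 K) = 1.468×10⁻⁶ m.
That is 1.47×10³ nm, in the infrared range.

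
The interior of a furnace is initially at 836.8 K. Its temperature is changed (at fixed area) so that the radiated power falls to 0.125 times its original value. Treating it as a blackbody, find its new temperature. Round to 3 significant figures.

T₂ ≈ 498 K

P ∝ T⁴, so T₂/T₁ = (P₂/P₁)^(1/4) = (0.125)^(1/4) = 0.594604.
T₂ = 836.8 × 0.594604 = 498 K.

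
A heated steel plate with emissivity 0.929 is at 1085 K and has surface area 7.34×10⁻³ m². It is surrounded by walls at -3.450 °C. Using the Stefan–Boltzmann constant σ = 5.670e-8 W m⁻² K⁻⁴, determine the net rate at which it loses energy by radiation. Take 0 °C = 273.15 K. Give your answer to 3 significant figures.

Net loss ≈ 534 W

Surroundings: T = -3.450 °C + 273.15 = 269.700 K.
Area A = 7.34×10⁻³ m².
Net radiated power P_net = εσA(T⁴ − T₀⁴) = 0.929×5.670×10⁻⁸×7.34×10⁻³×(1085⁴ − 269.700⁴).
T⁴ − T₀⁴ = 1.38586×10¹² − 5.29083×10⁹ = 1.38057×10¹² K⁴, so P_net = 534 W.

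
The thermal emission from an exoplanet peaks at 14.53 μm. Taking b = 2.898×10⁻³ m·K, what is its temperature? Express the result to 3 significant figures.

Wien's law gives T = b/λ_max = (2.898×10⁻³ m·K)/(1.453×10⁻⁵ m) = 199 K.

T ≈ 199 K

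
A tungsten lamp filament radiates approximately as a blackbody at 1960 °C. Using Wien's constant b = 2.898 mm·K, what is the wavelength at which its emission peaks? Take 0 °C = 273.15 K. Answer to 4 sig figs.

T = 1960 °C + 273.15 = 2233.15 K.
Wien's displacement law: λ_max = b/T = (2.898×10⁻³ m·K)/(2233.15 K) = 1.2977×10⁻⁶ m.
That is 1298 nm, in the infrared range.

λ_max ≈ 1298 nm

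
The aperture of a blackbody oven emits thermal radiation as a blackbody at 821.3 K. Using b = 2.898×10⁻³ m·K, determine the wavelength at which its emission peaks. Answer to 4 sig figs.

λ_max ≈ 3.529 μm

Wien's displacement law: λ_max = b/T = (2.898×10⁻³ m·K)/(821.3 K) = 3.5286×10⁻⁶ m.
That is 3.529 μm, in the infrared range.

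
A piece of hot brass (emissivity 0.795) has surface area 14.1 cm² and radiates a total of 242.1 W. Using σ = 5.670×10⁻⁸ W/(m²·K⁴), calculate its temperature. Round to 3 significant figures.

Area A = 14.1 cm² = 1.41×10⁻³ m².
P = εσAT⁴ ⇒ T = (P/(εσA))^(1/4) = (242.1/(0.795×5.670×10⁻⁸×1.41×10⁻³))^(1/4) = 1.40×10³ K.

T ≈ 1.40×10³ K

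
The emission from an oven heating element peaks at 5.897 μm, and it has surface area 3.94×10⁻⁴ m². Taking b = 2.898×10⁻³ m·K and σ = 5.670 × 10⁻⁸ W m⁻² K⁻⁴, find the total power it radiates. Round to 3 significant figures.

P ≈ 1.30 W

Wien's law: T = b/λ_max = 2.898×10⁻³/5.897×10⁻⁶ = 491.436 K.
Area A = 3.94×10⁻⁴ m².
Then P = σAT⁴ = 5.670×10⁻⁸×3.94×10⁻⁴×(491.436)⁴ = 1.30 W.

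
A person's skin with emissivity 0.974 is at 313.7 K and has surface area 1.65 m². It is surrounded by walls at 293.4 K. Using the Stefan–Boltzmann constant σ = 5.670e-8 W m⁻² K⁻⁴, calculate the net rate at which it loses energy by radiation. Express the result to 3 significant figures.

Area A = 1.65 m².
Net radiated power P_net = εσA(T⁴ − T₀⁴) = 0.974×5.670×10⁻⁸×1.65×(313.7⁴ − 293.4⁴).
T⁴ − T₀⁴ = 9.68407×10⁹ − 7.41038×10⁹ = 2.27369×10⁹ K⁴, so P_net = 207 W.

Net loss ≈ 207 W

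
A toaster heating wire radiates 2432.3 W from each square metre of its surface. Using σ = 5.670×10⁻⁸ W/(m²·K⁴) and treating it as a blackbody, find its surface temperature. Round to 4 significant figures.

T ≈ 455.1 K

I = σT⁴, so T = (I/σ)^(1/4) = (2432.3/(5.670×10⁻⁸))^(1/4) = 455.1 K.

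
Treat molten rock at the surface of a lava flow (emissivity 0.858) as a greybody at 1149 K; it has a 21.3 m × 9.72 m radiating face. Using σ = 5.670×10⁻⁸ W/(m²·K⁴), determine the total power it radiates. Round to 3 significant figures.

P ≈ 1.76×10⁷ W

Area A = 21.3 × 9.72 = 207.036 m².
P = εσAT⁴ = 0.858 × 5.670×10⁻⁸ × 207.036 × (1149)⁴ = 1.76×10⁷ W.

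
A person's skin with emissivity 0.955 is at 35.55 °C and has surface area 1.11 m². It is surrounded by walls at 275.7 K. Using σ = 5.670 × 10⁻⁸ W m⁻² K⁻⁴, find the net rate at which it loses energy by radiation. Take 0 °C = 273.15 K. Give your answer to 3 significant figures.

T = 35.55 °C + 273.15 = 308.70 K.
Area A = 1.11 m².
Net radiated power P_net = εσA(T⁴ − T₀⁴) = 0.955×5.670×10⁻⁸×1.11×(308.70⁴ − 275.7⁴).
T⁴ − T₀⁴ = 9.08127×10⁹ − 5.77759×10⁹ = 3.30368×10⁹ K⁴, so P_net = 199 W.

Net loss ≈ 199 W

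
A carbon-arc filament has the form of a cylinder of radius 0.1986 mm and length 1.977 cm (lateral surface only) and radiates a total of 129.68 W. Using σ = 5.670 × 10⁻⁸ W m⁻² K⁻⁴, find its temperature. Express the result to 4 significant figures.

T ≈ 3103 K

Lateral area A = 2πrL = 2π×1.986×10⁻⁴×0.01977 = 2.46698×10⁻⁵ m².
P = σAT⁴ ⇒ T = (P/(σA))^(1/4) = (129.68/(5.670×10⁻⁸×2.46698×10⁻⁵))^(1/4) = 3103 K.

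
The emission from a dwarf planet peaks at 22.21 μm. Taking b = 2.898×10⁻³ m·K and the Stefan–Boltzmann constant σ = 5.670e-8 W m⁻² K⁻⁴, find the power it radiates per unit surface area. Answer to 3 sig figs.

I ≈ 16.4 W/m²

Wien's law: T = b/λ_max = 2.898×10⁻³/2.221×10⁻⁵ = 130.482 K.
Then I = σT⁴ = 5.670×10⁻⁸×(130.482)⁴ = 16.4 W/m².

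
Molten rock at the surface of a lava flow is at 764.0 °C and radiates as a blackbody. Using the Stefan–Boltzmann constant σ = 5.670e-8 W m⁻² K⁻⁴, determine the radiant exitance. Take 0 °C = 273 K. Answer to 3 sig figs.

T = 764.0 °C + 273 = 1037.0 K.
Stefan–Boltzmann: I = σT⁴ = 5.670×10⁻⁸ × (1037.0)⁴ = 6.56×10⁴ W/m².

I ≈ 6.56×10⁴ W/m²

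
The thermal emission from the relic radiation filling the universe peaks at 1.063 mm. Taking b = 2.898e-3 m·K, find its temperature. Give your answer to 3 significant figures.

Wien's law gives T = b/λ_max = (2.898×10⁻³ m·K)/(1.063×10⁻³ m) = 2.73 K.

T ≈ 2.73 K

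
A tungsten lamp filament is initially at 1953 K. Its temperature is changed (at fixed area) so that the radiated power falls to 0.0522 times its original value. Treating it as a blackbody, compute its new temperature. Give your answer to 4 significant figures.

P ∝ T⁴, so T₂/T₁ = (P₂/P₁)^(1/4) = (0.0522)^(1/4) = 0.477989.
T₂ = 1953 × 0.477989 = 933.5 K.

T₂ ≈ 933.5 K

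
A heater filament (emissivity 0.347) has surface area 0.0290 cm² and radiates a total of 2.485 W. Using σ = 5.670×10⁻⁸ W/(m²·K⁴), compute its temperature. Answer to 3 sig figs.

T ≈ 2.57×10³ K

Area A = 0.0290 cm² = 2.90×10⁻⁶ m².
P = εσAT⁴ ⇒ T = (P/(εσA))^(1/4) = (2.485/(0.347×5.670×10⁻⁸×2.90×10⁻⁶))^(1/4) = 2.57×10³ K.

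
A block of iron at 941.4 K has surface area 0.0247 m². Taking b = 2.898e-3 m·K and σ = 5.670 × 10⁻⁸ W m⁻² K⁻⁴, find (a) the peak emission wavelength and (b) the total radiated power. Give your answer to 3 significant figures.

(a) λ_max = b/T = 2.898×10⁻³/941.4 = 3.078×10⁻⁶ m = 3.08 μm.
Area A = 0.0247 m².
(b) P = σAT⁴ = 5.670×10⁻⁸×0.0247×(941.4)⁴ = 1.10×10³ W.

λ_max ≈ 3.08 μm; P ≈ 1.10×10³ W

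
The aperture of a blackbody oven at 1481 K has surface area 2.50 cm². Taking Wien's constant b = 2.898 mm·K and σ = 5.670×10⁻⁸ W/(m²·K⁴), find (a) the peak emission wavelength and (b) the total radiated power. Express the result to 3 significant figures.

(a) λ_max = b/T = 2.898×10⁻³/1481 = 1.957×10⁻⁶ m = 1.96 μm.
Area A = 2.50 cm² = 2.50×10⁻⁴ m².
(b) P = σAT⁴ = 5.670×10⁻⁸×2.50×10⁻⁴×(1481)⁴ = 68.2 W.

λ_max ≈ 1.96 μm; P ≈ 68.2 W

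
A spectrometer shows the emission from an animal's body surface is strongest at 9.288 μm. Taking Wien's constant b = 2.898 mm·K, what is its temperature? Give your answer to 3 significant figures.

T ≈ 312 K

Wien's law gives T = b/λ_max = (2.898×10⁻³ m·K)/(9.288×10⁻⁶ m) = 312 K.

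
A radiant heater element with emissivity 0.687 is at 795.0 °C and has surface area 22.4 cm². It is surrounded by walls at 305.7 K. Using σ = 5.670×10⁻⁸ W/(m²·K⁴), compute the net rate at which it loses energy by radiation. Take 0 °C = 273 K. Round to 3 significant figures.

Net loss ≈ 113 W

T = 795.0 °C + 273 = 1068.0 K.
Area A = 22.4 cm² = 2.24×10⁻³ m².
Net radiated power P_net = εσA(T⁴ − T₀⁴) = 0.687×5.670×10⁻⁸×2.24×10⁻³×(1068.0⁴ − 305.7⁴).
T⁴ − T₀⁴ = 1.30102×10¹² − 8.73337×10⁹ = 1.29229×10¹² K⁴, so P_net = 113 W.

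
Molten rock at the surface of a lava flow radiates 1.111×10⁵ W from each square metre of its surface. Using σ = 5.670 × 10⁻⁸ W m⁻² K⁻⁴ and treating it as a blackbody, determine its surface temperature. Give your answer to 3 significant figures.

I = σT⁴, so T = (I/σ)^(1/4) = (1.111×10⁵/(5.670×10⁻⁸))^(1/4) = 1.18×10³ K.

T ≈ 1.18×10³ K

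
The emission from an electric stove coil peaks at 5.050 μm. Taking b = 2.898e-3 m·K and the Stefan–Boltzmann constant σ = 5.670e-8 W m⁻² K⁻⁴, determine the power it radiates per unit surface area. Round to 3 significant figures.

I ≈ 6.15×10³ W/m²

Wien's law: T = b/λ_max = 2.898×10⁻³/5.050×10⁻⁶ = 573.861 K.
Then I = σT⁴ = 5.670×10⁻⁸×(573.861)⁴ = 6.15×10³ W/m².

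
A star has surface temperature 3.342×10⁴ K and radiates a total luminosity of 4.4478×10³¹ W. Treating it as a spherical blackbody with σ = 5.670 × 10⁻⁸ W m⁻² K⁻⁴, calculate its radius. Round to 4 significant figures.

R ≈ 7.074×10⁹ m

L = 4πR²σT⁴ ⇒ R = √(L/(4πσT⁴)).
σT⁴ = 7.07308×10¹⁰ W/m², so R = √(4.4478×10³¹/(4π×7.07308×10¹⁰)) = 7.074×10⁹ m.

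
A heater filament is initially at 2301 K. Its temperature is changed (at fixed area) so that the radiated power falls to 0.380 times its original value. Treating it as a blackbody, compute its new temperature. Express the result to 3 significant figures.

T₂ ≈ 1.81×10³ K

P ∝ T⁴, so T₂/T₁ = (P₂/P₁)^(1/4) = (0.380)^(1/4) = 0.785138.
T₂ = 2301 × 0.785138 = 1.81×10³ K.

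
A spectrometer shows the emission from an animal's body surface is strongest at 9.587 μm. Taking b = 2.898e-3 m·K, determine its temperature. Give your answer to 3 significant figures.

T ≈ 302 K

Wien's law gives T = b/λ_max = (2.898×10⁻³ m·K)/(9.587×10⁻⁶ m) = 302 K.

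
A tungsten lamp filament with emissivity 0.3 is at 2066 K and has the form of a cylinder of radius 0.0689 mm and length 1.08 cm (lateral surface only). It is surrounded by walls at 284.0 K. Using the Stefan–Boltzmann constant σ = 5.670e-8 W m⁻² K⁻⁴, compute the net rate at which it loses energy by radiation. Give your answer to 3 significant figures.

Net loss ≈ 1.45 W

Lateral area A = 2πrL = 2π×6.89×10⁻⁵×0.0108 = 4.67544×10⁻⁶ m².
Net radiated power P_net = εσA(T⁴ − T₀⁴) = 0.3×5.670×10⁻⁸×4.67544×10⁻⁶×(2066⁴ − 284.0⁴).
T⁴ − T₀⁴ = 1.82189×10¹³ − 6.50539×10⁹ = 1.82124×10¹³ K⁴, so P_net = 1.45 W.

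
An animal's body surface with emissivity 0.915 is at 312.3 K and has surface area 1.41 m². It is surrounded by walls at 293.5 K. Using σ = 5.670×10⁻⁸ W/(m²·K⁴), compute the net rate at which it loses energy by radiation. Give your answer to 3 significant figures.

Area A = 1.41 m².
Net radiated power P_net = εσA(T⁴ − T₀⁴) = 0.915×5.670×10⁻⁸×1.41×(312.3⁴ − 293.5⁴).
T⁴ − T₀⁴ = 9.51235×10⁹ − 7.42049×10⁹ = 2.09186×10⁹ K⁴, so P_net = 153 W.

Net loss ≈ 153 W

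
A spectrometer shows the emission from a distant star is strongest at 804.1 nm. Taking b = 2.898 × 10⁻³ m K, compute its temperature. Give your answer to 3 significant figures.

T ≈ 3.60×10³ K

Wien's law gives T = b/λ_max = (2.898×10⁻³ m·K)/(8.041×10⁻⁷ m) = 3.60×10³ K.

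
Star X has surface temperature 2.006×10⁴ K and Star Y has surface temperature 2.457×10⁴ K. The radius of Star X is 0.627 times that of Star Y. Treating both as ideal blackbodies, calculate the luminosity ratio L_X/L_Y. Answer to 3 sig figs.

L ∝ R²T⁴, so L_X/L_Y = (R_X/R_Y)²(T_X/T_Y)⁴ = (0.627)² × (2.006×10⁴/2.457×10⁴)⁴ = 0.393129 × 0.444327 = 0.175.

L_X/L_Y ≈ 0.175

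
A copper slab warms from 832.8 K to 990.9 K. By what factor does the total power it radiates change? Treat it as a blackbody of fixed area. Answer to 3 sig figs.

P₂/P₁ ≈ 2.00

P ∝ T⁴, so P₂/P₁ = (T₂/T₁)⁴ = (990.9/832.8)⁴ = (1.18984)⁴ = 2.00.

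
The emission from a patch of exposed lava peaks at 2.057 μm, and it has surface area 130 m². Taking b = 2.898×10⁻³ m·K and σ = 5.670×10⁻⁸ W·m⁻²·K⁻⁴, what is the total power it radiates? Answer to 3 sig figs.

P ≈ 2.90×10⁷ W

Wien's law: T = b/λ_max = 2.898×10⁻³/2.057×10⁻⁶ = 1408.85 K.
Area A = 130 m².
Then P = σAT⁴ = 5.670×10⁻⁸×130×(1408.85)⁴ = 2.90×10⁷ W.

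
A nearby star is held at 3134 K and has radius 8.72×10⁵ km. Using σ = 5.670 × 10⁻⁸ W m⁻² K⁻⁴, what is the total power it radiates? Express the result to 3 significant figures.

P ≈ 5.23×10²⁵ W

Surface area A = 4πR² = 4π(8.72×10⁸ m)² = 9.55527×10¹⁸ m².
P = σAT⁴ = 5.670×10⁻⁸ × 9.55527×10¹⁸ × (3134)⁴ = 5.23×10²⁵ W.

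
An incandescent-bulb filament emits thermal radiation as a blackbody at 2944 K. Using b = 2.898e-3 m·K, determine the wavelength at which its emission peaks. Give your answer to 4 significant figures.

Wien's displacement law: λ_max = b/T = (2.898×10⁻³ m·K)/(2944 K) = 9.8437×10⁻⁷ m.
That is 984.4 nm, in the infrared range.

λ_max ≈ 984.4 nm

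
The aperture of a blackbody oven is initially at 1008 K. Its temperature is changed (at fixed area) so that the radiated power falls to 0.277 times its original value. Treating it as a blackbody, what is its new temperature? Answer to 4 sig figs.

T₂ ≈ 731.3 K

P ∝ T⁴, so T₂/T₁ = (P₂/P₁)^(1/4) = (0.277)^(1/4) = 0.725471.
T₂ = 1008 × 0.725471 = 731.3 K.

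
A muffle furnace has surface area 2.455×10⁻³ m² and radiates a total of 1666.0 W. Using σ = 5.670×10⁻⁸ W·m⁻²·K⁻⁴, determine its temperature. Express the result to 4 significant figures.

T ≈ 1860 K

Area A = 2.455×10⁻³ m².
P = σAT⁴ ⇒ T = (P/(σA))^(1/4) = (1666.0/(5.670×10⁻⁸×2.455×10⁻³))^(1/4) = 1860 K.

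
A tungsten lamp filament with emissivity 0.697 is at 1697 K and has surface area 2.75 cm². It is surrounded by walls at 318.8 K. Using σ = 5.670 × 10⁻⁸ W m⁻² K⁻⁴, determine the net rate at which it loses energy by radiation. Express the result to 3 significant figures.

Net loss ≈ 90.0 W

Area A = 2.75 cm² = 2.75×10⁻⁴ m².
Net radiated power P_net = εσA(T⁴ − T₀⁴) = 0.697×5.670×10⁻⁸×2.75×10⁻⁴×(1697⁴ − 318.8⁴).
T⁴ − T₀⁴ = 8.29330×10¹² − 1.03294×10¹⁰ = 8.28297×10¹² K⁴, so P_net = 90.0 W.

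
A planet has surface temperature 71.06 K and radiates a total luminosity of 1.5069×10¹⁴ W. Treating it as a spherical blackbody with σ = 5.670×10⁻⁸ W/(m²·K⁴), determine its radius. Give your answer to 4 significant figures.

R ≈ 2.880×10⁶ m

L = 4πR²σT⁴ ⇒ R = √(L/(4πσT⁴)).
σT⁴ = 1.44572 W/m², so R = √(1.5069×10¹⁴/(4π×1.44572)) = 2.880×10⁶ m.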